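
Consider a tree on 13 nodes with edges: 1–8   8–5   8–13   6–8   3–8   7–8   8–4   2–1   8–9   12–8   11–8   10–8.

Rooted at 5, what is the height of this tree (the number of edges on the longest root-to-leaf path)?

3

A deepest node is 2, reached by 5 – 8 – 1 – 2.
That path has 3 edges, so the height is 3.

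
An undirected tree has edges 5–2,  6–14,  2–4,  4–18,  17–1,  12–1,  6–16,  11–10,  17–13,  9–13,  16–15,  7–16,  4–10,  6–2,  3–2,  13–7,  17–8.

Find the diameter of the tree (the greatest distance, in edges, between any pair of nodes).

10

Starting from 12, a farthest node is 11 at distance 10.
One longest path: 12–1–17–13–7–16–6–2–4–10–11.
So the diameter is 10.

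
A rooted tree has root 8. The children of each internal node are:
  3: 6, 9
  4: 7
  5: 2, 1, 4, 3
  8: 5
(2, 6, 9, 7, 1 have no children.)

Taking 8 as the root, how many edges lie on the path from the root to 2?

8–5–2 — 2 edges.

2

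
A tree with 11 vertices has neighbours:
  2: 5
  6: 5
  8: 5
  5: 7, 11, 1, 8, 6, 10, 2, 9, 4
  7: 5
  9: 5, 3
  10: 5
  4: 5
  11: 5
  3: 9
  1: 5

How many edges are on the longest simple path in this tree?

3

Starting from 3, a farthest node is 10 at distance 3.
One longest path: 3-9-5-10.
So the diameter is 3.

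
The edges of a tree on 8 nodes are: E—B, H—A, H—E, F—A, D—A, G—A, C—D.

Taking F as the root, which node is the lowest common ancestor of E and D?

A

E's ancestor chain is E, H, A, F and D's is D, A, F; they first meet at A.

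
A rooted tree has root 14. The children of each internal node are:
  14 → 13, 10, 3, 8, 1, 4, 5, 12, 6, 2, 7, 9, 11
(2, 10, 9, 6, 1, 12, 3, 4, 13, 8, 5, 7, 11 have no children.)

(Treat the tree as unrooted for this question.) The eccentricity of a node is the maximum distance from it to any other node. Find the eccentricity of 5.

2

The node farthest from 5 is 12 (7, 13, 10, 1, 4, 9, 11, 6, 8, 3, 2 also at distance 2), via 5 – 14 – 12 — 2 edges.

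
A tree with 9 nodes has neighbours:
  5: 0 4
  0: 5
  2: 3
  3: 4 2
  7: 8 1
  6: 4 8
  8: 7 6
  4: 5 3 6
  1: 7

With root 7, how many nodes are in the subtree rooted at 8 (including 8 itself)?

7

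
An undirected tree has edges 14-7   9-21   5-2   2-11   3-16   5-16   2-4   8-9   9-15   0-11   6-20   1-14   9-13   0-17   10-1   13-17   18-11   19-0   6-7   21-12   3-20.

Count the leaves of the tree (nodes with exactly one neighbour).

Degree-1 nodes: 4, 8, 10, 12, 15, 18, 19 — 7 of them.

7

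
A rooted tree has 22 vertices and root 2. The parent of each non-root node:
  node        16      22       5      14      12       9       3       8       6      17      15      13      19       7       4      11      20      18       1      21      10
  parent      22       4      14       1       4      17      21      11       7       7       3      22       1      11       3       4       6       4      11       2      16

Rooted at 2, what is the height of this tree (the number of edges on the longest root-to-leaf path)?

7

The longest root-to-leaf path is 2-21-3-4-11-7-6-20 (7 edges).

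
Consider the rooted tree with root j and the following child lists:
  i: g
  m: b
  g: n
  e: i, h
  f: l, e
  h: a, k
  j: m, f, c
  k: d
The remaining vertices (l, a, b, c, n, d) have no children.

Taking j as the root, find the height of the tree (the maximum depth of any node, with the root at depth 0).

n sits deepest: j – f – e – i – g – n — 5 edges from the root.

5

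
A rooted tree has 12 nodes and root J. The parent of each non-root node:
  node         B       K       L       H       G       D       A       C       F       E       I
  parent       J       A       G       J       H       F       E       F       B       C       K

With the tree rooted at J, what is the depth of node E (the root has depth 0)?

4

Path from J to E: J – B – F – C – E, which has 4 edges.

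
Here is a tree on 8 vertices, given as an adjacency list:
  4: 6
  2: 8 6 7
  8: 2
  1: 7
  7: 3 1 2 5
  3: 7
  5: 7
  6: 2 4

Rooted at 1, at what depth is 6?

3

Path from 1 to 6: 1 – 7 – 2 – 6, which has 3 edges.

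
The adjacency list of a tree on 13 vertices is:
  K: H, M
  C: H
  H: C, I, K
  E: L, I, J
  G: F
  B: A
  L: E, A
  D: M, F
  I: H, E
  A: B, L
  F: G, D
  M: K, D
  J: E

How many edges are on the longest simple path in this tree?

10

BFS from B reaches G last, at distance 10; BFS from G confirms no node is farther.
Path: B - A - L - E - I - H - K - M - D - F - G.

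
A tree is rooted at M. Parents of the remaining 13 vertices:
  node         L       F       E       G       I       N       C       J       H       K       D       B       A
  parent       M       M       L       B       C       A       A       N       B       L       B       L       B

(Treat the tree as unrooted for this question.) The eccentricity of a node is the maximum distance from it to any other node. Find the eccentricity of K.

5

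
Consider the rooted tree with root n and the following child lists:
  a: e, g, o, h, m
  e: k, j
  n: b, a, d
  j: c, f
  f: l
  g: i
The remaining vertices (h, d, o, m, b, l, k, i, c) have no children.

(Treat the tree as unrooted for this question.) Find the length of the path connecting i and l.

6

The path is i - g - a - e - j - f - l, which has 6 edges.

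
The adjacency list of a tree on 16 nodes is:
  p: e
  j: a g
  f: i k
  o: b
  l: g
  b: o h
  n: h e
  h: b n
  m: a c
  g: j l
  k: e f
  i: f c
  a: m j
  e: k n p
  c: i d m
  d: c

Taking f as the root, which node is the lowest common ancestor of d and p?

Path d→root: d c i f; path p→root: p e k f.
First common node: f.

f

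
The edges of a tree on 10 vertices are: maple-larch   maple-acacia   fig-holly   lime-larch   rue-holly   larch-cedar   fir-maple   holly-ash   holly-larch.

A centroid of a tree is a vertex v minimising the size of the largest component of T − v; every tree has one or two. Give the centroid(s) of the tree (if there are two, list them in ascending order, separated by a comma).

larch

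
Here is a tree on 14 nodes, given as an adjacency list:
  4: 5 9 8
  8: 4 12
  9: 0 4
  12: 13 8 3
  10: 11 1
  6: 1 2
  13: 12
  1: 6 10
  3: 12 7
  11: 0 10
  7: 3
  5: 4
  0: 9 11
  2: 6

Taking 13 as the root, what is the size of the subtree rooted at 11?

5

Descendants of 11 (including itself): 11, 10, 1, 6, 2. That's 5.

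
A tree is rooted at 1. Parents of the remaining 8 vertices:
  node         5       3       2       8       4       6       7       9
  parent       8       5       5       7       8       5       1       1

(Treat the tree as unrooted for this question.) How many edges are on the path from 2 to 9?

5

The path is 2 – 5 – 8 – 7 – 1 – 9, which has 5 edges.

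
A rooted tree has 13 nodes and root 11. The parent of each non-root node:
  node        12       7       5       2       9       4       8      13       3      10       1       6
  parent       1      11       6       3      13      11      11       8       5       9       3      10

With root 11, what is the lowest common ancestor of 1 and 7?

11

Path 1→root: 1 3 5 6 10 9 13 8 11; path 7→root: 7 11.
First common node: 11.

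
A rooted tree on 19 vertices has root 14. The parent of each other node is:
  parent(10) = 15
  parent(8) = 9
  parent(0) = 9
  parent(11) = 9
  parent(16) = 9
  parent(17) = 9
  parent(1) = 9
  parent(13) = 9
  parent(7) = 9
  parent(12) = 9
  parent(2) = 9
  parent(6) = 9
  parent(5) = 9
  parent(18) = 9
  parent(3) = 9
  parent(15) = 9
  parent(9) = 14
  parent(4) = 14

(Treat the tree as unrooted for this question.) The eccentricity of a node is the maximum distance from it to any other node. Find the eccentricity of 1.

The node farthest from 1 is 4 (10 also at distance 3), via 1-9-14-4 — 3 edges.

3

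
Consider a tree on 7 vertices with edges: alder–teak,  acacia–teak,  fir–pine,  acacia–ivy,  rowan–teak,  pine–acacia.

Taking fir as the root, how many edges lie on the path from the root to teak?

3

Path from fir to teak: fir → pine → acacia → teak, which has 3 edges.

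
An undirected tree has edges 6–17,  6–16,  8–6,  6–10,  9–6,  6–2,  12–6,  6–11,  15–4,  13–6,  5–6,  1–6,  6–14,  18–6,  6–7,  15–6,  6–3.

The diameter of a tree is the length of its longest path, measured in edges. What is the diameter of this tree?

3

BFS from 4 reaches 5 last, at distance 3; BFS from 5 confirms no node is farther.
Path: 4-15-6-5.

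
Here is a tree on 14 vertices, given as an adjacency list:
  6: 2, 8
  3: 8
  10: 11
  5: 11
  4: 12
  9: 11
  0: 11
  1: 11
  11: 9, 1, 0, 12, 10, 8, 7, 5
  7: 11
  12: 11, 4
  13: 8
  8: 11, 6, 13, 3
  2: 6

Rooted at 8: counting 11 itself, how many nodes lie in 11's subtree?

9

The subtree rooted at 11 contains: 11, 12, 0, 5, 10, 1, 7, 9, 4 — 9 nodes.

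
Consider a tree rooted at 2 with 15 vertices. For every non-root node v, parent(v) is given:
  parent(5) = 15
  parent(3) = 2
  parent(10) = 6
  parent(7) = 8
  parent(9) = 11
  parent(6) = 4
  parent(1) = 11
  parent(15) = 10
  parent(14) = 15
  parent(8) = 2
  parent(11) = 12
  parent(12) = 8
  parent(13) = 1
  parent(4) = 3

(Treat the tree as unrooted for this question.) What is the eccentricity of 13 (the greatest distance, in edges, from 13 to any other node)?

A farthest node from 13 is 5 (14 also at distance 11).
The path 13 – 1 – 11 – 12 – 8 – 2 – 3 – 4 – 6 – 10 – 15 – 5 has 11 edges.

11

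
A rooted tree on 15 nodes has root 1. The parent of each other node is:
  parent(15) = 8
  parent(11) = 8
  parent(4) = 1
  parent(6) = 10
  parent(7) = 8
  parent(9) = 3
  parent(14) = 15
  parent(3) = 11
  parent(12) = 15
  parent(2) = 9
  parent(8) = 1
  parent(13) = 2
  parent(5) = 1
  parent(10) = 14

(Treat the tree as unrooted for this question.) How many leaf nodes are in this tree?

6

The leaves are 4, 5, 6, 7, 12, 13.
That is 6 leaves.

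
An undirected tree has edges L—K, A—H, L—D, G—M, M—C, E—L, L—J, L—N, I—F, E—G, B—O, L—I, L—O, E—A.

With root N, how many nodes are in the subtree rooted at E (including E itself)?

6

Descendants of E (including itself): E, G, A, M, H, C. That's 6.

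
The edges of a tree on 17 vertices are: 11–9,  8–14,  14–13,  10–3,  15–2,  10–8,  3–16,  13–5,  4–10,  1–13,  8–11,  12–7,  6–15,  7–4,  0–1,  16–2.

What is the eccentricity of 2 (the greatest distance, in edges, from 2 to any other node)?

8

Distances from 2 peak at 8, attained at 0.
2-16-3-10-8-14-13-1-0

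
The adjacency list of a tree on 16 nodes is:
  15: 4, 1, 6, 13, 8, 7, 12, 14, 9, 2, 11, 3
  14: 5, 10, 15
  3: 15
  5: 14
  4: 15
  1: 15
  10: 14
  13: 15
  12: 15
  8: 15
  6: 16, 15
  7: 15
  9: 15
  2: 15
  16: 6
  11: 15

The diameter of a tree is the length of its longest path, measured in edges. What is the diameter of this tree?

A longest path is 5–14–15–6–16, with 4 edges.

4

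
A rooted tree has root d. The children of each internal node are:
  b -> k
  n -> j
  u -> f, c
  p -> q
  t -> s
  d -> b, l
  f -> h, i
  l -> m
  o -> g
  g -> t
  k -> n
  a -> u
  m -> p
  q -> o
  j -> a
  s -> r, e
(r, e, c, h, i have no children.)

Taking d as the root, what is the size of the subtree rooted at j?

7

The subtree rooted at j contains: j, a, u, f, c, h, i — 7 nodes.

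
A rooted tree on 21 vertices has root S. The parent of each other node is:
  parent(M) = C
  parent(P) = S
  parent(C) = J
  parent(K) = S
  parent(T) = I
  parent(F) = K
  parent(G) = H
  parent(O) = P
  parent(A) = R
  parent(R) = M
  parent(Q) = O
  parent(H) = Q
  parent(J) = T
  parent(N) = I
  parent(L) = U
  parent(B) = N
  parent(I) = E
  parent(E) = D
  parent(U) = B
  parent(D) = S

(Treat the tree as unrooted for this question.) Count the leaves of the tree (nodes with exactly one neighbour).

4

Degree-1 nodes: A, F, G, L — 4 of them.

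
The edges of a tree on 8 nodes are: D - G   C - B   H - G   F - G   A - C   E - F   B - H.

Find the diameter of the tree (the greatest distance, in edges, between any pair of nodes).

6

Starting from A, a farthest node is E at distance 6.
One longest path: A-C-B-H-G-F-E.
So the diameter is 6.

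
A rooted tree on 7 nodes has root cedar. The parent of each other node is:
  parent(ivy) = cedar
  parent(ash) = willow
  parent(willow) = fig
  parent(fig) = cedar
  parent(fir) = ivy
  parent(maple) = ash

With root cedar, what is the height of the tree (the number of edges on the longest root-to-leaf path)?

The longest root-to-leaf path is cedar–fig–willow–ash–maple (4 edges).

4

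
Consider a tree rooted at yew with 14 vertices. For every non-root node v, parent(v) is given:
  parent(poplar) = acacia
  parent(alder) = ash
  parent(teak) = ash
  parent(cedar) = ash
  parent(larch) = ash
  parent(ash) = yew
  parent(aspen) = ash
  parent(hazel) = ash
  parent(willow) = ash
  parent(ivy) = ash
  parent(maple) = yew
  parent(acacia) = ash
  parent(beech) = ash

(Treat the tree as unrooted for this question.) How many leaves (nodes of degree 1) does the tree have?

11

Exactly 11 nodes have a single neighbour: alder, aspen, beech, cedar, hazel, ivy, larch, maple, poplar, teak, willow.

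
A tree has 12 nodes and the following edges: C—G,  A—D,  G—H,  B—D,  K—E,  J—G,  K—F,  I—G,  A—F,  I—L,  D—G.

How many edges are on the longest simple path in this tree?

A longest path is E - K - F - A - D - G - I - L, with 7 edges.

7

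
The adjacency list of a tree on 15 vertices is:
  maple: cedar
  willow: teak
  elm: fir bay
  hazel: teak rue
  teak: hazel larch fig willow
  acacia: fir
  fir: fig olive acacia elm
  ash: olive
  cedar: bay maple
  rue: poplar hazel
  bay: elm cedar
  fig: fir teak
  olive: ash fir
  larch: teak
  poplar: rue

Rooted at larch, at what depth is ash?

5

Climbing from ash to the root: ash – olive – fir – fig – teak – larch. That's 5 steps.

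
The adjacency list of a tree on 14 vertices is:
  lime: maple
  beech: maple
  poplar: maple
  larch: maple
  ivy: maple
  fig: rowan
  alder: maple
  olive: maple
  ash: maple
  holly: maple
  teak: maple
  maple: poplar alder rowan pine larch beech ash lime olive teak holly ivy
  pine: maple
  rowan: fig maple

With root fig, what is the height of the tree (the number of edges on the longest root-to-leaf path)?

3

A deepest node is ash, reached by fig – rowan – maple – ash.
That path has 3 edges, so the height is 3.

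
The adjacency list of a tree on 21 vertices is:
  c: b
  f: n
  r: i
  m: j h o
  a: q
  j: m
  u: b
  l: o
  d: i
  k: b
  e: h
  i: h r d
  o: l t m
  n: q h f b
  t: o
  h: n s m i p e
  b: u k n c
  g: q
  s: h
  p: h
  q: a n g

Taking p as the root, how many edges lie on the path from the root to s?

2

Path from p to s: p → h → s, which has 2 edges.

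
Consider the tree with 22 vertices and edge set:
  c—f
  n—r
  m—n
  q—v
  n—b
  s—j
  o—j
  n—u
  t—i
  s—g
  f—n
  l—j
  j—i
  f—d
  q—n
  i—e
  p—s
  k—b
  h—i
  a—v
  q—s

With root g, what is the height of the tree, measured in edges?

k sits deepest: g–s–q–n–b–k — 5 edges from the root.

5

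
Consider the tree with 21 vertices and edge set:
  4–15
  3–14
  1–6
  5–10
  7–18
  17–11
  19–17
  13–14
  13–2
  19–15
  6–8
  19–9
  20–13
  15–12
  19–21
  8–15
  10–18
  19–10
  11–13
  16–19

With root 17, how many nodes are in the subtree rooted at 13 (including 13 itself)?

5

The subtree rooted at 13 contains: 13, 14, 20, 2, 3 — 5 nodes.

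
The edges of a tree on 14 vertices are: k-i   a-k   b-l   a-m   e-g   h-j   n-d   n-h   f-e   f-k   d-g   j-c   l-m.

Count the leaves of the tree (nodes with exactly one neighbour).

3

Degree-1 nodes: b, c, i — 3 of them.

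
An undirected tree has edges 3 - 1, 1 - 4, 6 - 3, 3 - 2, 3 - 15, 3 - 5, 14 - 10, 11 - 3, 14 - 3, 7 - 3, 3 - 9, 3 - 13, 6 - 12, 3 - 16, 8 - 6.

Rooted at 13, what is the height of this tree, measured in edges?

3

A deepest node is 8, reached by 13-3-6-8.
That path has 3 edges, so the height is 3.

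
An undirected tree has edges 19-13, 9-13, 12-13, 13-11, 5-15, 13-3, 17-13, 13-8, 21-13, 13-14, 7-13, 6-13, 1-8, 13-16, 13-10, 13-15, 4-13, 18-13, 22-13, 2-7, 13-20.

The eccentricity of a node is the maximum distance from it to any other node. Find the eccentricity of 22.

The node farthest from 22 is 1 (5, 2 also at distance 3), via 22-13-8-1 — 3 edges.

3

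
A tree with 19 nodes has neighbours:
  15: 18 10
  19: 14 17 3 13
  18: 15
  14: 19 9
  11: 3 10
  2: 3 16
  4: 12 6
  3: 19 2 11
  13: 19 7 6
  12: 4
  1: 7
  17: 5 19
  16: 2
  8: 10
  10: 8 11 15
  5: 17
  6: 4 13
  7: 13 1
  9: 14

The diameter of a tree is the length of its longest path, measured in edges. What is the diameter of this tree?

9

BFS from 18 reaches 12 last, at distance 9; BFS from 12 confirms no node is farther.
Path: 18–15–10–11–3–19–13–6–4–12.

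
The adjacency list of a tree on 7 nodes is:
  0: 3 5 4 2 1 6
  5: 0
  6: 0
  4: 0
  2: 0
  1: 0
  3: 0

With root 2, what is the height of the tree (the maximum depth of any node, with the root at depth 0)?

The longest root-to-leaf path is 2-0-5 (2 edges).

2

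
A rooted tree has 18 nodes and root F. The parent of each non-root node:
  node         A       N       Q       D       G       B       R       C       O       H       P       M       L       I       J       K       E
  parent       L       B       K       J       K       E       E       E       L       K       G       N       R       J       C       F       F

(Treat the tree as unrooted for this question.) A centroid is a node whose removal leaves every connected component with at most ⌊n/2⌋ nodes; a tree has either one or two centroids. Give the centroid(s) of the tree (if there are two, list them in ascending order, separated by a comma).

Delete E: the remaining components have sizes 6, 4, 4, 3. Max 6 ≤ 9, so E is a centroid.
Every other node leaves some component of size > 9, so the centroid is unique.

E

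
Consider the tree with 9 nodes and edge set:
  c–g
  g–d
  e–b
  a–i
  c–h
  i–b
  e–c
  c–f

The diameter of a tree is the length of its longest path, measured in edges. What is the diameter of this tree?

Starting from a, a farthest node is d at distance 6.
One longest path: a–i–b–e–c–g–d.
So the diameter is 6.

6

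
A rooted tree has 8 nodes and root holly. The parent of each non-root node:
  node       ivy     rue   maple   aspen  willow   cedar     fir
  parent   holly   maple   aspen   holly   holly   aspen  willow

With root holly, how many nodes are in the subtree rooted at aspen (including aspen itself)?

4

The subtree rooted at aspen contains: aspen, maple, cedar, rue — 4 nodes.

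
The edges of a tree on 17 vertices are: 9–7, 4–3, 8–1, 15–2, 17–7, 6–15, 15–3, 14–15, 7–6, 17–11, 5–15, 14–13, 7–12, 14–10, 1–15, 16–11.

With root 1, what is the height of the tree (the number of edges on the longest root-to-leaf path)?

The longest root-to-leaf path is 1 – 15 – 6 – 7 – 17 – 11 – 16 (6 edges).

6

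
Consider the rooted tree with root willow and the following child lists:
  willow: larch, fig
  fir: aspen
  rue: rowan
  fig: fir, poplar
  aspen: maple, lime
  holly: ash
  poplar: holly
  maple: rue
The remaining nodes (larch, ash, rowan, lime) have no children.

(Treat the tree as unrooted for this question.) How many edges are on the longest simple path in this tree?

BFS from ash reaches rowan last, at distance 8; BFS from rowan confirms no node is farther.
Path: ash–holly–poplar–fig–fir–aspen–maple–rue–rowan.

8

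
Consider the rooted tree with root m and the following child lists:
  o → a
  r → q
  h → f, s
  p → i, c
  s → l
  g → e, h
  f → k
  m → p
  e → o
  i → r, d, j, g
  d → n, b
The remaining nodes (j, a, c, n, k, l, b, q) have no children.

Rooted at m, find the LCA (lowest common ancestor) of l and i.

Path l→root: l s h g i p m; path i→root: i p m.
First common node: i.

i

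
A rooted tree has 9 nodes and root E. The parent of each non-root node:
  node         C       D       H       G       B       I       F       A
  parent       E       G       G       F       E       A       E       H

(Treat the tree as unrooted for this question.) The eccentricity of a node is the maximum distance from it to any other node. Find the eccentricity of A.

Distances from A peak at 5, attained at B (C also at distance 5).
A – H – G – F – E – B

5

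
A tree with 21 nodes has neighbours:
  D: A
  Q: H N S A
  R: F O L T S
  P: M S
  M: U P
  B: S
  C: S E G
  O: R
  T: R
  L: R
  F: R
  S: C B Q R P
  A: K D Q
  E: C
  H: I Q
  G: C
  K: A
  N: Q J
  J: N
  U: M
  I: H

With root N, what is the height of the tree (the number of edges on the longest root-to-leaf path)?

5

A deepest node is U, reached by N → Q → S → P → M → U.
That path has 5 edges, so the height is 5.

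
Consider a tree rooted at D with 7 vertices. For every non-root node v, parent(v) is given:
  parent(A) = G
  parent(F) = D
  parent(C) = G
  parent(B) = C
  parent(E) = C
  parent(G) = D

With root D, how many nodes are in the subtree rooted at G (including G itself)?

The subtree rooted at G contains: G, C, A, E, B — 5 nodes.

5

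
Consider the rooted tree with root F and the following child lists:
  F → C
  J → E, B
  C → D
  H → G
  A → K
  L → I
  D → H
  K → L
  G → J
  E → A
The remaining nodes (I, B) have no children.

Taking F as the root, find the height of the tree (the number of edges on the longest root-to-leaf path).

10

The longest root-to-leaf path is F → C → D → H → G → J → E → A → K → L → I (10 edges).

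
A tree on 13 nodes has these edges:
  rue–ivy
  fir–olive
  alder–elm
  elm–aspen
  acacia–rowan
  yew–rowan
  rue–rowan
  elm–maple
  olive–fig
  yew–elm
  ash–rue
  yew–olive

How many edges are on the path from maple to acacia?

The path is maple – elm – yew – rowan – acacia, which has 4 edges.

4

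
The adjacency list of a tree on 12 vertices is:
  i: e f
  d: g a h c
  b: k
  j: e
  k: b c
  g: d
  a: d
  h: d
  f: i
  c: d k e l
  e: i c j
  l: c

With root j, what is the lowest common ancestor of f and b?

Path f→root: f i e j; path b→root: b k c e j.
First common node: e.

e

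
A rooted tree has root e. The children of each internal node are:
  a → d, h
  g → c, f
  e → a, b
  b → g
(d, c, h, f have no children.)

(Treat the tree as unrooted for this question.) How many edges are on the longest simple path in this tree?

5

Starting from f, a farthest node is h at distance 5.
One longest path: f – g – b – e – a – h.
So the diameter is 5.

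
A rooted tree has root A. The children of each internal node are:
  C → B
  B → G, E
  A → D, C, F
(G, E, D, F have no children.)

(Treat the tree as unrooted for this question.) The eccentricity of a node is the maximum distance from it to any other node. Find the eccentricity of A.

A farthest node from A is E (G also at distance 3).
The path A-C-B-E has 3 edges.

3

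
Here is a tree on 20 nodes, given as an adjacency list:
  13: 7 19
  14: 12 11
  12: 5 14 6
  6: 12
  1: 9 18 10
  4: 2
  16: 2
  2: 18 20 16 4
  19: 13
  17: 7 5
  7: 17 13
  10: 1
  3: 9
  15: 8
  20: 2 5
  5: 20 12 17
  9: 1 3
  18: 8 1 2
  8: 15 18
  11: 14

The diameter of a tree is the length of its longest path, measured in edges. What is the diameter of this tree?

10

Starting from 3, a farthest node is 19 at distance 10.
One longest path: 3-9-1-18-2-20-5-17-7-13-19.
So the diameter is 10.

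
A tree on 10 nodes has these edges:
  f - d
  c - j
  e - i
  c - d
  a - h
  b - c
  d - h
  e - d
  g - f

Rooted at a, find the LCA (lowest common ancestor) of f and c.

d

Path f→root: f d h a; path c→root: c d h a.
First common node: d.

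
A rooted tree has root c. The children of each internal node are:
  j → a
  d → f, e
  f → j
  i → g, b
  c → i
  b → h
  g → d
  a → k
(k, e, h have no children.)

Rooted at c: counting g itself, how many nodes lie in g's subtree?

Descendants of g (including itself): g, d, f, e, j, a, k. That's 7.

7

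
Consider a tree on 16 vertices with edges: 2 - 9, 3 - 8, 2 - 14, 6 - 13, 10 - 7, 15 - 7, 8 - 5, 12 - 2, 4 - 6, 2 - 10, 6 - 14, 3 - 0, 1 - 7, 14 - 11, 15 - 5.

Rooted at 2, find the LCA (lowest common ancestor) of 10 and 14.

Path 10→root: 10 2; path 14→root: 14 2.
First common node: 2.

2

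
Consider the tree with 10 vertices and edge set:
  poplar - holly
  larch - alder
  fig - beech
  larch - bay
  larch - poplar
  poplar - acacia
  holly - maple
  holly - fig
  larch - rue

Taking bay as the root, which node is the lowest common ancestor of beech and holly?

holly

Path beech→root: beech fig holly poplar larch bay; path holly→root: holly poplar larch bay.
First common node: holly.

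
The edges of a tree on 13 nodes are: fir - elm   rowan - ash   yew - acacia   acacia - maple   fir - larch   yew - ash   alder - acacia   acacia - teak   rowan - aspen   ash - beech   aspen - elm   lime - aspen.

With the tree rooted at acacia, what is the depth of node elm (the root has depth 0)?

Path from acacia to elm: acacia → yew → ash → rowan → aspen → elm, which has 5 edges.

5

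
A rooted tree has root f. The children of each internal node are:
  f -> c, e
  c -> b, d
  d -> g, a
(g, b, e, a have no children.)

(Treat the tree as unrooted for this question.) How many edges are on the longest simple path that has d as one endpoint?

Distances from d peak at 3, attained at e.
d–c–f–e

3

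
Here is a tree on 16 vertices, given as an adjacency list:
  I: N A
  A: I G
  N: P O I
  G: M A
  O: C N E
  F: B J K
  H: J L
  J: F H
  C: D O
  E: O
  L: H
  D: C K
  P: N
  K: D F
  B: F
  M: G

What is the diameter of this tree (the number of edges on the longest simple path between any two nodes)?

12

A longest path is L-H-J-F-K-D-C-O-N-I-A-G-M, with 12 edges.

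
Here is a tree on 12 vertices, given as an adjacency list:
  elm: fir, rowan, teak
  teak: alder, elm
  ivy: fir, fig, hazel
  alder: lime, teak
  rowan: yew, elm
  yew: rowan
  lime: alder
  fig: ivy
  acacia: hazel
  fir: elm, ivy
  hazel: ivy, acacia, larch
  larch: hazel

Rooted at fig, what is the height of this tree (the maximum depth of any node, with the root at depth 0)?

6

The longest root-to-leaf path is fig-ivy-fir-elm-teak-alder-lime (6 edges).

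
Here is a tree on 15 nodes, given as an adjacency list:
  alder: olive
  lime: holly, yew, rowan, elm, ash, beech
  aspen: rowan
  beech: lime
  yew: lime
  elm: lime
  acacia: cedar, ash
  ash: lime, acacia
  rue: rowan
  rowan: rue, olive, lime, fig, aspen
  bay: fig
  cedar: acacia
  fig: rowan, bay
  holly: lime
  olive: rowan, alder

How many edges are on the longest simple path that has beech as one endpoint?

Distances from beech peak at 4, attained at bay (cedar, alder also at distance 4).
beech–lime–rowan–fig–bay

4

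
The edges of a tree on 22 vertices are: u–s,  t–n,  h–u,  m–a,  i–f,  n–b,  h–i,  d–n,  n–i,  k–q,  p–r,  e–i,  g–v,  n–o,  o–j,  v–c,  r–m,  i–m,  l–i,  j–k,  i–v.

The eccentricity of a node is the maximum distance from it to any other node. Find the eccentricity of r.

7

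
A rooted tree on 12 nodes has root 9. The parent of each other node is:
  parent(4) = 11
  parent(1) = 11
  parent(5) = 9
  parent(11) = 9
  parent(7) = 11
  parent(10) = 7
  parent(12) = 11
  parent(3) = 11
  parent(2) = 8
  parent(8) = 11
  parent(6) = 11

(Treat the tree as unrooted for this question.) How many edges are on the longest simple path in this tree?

4

Starting from 2, a farthest node is 5 at distance 4.
One longest path: 2–8–11–9–5.
So the diameter is 4.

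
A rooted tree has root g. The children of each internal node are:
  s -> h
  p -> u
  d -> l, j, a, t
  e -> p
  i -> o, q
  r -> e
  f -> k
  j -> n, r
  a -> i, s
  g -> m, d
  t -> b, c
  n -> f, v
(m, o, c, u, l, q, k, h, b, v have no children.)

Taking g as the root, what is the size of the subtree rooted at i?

3

Descendants of i (including itself): i, o, q. That's 3.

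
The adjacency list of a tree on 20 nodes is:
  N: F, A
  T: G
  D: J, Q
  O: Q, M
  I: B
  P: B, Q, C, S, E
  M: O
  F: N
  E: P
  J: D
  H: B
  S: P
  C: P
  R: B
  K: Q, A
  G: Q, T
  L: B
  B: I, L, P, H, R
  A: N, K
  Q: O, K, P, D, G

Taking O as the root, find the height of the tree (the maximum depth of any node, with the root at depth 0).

A deepest node is F, reached by O → Q → K → A → N → F.
That path has 5 edges, so the height is 5.

5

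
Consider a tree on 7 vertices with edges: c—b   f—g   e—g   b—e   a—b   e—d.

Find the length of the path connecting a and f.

The path is a - b - e - g - f, which has 4 edges.

4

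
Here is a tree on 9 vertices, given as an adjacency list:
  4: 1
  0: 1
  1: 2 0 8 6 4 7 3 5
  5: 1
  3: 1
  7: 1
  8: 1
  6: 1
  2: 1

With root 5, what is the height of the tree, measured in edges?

The longest root-to-leaf path is 5-1-8 (2 edges).

2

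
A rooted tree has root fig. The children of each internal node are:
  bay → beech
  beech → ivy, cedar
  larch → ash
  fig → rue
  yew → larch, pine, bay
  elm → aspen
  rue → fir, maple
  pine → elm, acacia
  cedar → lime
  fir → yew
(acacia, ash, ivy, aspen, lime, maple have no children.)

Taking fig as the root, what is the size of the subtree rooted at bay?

5

bay's subtree: {bay, beech, ivy, cedar, lime}, size 5.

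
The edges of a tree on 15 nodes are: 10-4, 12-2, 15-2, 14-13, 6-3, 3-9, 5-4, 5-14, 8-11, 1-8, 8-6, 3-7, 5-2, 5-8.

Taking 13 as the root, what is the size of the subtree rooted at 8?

7

8's subtree: {8, 6, 11, 1, 3, 7, 9}, size 7.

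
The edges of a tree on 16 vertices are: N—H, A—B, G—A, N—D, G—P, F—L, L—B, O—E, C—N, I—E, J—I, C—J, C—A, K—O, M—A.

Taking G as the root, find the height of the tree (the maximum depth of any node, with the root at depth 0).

A deepest node is K, reached by G – A – C – J – I – E – O – K.
That path has 7 edges, so the height is 7.

7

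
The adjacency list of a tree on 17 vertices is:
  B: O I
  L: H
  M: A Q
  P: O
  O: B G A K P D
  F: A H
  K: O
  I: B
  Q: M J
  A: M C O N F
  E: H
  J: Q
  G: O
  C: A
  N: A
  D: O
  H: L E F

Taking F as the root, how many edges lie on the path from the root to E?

2

Climbing from E to the root: E–H–F. That's 2 steps.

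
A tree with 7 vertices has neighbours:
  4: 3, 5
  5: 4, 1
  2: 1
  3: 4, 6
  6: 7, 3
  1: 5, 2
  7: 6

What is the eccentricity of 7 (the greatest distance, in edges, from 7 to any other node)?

6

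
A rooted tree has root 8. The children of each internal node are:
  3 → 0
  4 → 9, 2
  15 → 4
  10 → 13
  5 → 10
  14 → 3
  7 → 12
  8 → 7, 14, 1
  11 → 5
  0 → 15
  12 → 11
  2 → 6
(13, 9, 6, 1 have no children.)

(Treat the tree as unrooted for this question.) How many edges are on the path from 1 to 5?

5

The path is 1 – 8 – 7 – 12 – 11 – 5, which has 5 edges.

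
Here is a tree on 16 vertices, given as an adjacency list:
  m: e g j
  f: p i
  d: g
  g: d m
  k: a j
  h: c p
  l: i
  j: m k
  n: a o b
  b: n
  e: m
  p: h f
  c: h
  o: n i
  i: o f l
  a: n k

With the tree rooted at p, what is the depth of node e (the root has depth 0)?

9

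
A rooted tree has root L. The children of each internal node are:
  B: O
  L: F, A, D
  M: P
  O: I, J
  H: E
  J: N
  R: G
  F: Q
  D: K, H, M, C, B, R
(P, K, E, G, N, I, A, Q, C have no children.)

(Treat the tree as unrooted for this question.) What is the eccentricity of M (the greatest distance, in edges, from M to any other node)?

5

Distances from M peak at 5, attained at N.
M–D–B–O–J–N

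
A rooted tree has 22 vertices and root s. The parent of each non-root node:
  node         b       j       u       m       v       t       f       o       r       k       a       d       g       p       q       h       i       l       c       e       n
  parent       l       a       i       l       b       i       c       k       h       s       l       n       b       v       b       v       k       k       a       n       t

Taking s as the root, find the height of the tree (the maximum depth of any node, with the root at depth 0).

A deepest node is r, reached by s – k – l – b – v – h – r.
That path has 6 edges, so the height is 6.

6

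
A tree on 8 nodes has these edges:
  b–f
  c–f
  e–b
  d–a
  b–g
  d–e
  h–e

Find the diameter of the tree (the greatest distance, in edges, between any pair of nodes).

Starting from c, a farthest node is a at distance 5.
One longest path: c - f - b - e - d - a.
So the diameter is 5.

5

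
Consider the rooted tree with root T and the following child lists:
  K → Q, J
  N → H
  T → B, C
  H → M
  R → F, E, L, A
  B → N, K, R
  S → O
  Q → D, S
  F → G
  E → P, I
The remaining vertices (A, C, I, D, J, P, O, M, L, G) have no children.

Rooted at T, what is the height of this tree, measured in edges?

5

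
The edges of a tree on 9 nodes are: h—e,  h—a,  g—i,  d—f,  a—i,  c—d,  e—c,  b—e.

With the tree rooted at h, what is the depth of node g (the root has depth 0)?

h – a – i – g — 3 edges.

3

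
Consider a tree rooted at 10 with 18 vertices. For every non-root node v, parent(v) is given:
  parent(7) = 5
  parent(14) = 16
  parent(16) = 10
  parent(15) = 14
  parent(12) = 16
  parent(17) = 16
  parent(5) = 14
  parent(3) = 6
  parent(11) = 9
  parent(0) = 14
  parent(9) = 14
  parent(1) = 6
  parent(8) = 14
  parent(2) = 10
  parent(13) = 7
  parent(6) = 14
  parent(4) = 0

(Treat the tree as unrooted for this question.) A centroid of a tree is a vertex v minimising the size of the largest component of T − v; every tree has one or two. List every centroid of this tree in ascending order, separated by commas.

14

Removing 14 splits the tree into components of sizes 5, 3, 3, 2, 2, 1, 1; the largest is 5 ≤ ⌊18/2⌋ = 9.
No neighbour of 14 does as well, so 14 is the unique centroid.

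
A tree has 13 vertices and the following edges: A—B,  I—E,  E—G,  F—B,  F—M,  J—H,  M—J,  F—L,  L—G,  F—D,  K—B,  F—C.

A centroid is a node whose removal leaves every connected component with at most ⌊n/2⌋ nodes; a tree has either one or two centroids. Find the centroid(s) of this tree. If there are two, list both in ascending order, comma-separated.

Delete F: the remaining components have sizes 4, 3, 3, 1, 1. Max 4 ≤ 6, so F is a centroid.
Every other node leaves some component of size > 6, so the centroid is unique.

F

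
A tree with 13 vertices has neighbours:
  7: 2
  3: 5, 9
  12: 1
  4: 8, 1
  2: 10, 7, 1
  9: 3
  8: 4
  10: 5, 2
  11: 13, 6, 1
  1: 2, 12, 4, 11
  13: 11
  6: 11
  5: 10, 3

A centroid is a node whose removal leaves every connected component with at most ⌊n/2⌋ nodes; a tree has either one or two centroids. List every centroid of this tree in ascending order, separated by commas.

1

If 1 is removed the pieces have sizes 6, 3, 2, 1, all ≤ ⌊13/2⌋ = 6.
Every other node leaves some component of size > 6, so the centroid is unique.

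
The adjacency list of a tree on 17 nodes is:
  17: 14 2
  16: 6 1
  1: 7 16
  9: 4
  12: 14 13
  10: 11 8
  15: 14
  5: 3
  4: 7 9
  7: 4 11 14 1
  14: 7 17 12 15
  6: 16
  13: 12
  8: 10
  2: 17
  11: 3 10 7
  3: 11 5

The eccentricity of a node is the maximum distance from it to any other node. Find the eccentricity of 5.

6

Distances from 5 peak at 6, attained at 2 (13, 6 also at distance 6).
5-3-11-7-14-17-2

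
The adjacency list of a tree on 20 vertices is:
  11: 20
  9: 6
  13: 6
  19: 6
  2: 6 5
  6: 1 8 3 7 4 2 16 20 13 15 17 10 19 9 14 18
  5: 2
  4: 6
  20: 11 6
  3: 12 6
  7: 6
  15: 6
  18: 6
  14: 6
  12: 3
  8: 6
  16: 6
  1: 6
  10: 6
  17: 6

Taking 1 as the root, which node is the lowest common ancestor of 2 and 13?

6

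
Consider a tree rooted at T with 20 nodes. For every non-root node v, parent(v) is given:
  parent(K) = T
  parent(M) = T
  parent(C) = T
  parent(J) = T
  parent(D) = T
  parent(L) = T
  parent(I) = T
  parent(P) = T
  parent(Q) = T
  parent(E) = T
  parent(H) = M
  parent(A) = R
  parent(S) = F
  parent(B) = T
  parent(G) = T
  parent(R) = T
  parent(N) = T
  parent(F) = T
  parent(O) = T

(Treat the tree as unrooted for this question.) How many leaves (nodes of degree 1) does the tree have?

Exactly 16 nodes have a single neighbour: A, B, C, D, E, G, H, I, J, K, L, N, O, P, Q, S.

16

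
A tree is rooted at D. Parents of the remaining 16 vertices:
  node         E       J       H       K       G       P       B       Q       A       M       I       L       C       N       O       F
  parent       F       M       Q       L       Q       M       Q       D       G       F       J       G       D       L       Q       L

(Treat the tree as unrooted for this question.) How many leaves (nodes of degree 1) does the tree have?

10

Exactly 10 nodes have a single neighbour: A, B, C, E, H, I, K, N, O, P.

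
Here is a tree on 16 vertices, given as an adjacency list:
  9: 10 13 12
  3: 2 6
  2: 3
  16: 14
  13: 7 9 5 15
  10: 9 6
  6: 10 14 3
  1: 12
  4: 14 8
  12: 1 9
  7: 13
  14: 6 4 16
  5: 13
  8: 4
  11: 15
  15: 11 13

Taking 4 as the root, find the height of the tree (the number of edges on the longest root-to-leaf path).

A deepest node is 11, reached by 4–14–6–10–9–13–15–11.
That path has 7 edges, so the height is 7.

7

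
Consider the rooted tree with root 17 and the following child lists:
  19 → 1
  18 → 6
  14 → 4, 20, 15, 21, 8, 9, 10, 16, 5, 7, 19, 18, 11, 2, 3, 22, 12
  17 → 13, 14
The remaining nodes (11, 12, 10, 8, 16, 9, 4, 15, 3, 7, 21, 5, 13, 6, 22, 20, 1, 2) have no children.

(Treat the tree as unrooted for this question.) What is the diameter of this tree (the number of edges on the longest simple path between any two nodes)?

BFS from 1 reaches 6 last, at distance 4; BFS from 6 confirms no node is farther.
Path: 1-19-14-18-6.

4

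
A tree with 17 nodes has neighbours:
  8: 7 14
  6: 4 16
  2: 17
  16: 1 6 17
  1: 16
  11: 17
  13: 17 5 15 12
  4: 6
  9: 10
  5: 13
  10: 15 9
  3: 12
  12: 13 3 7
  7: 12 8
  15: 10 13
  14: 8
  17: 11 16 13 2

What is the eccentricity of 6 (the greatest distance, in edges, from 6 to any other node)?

The node farthest from 6 is 14, via 6 – 16 – 17 – 13 – 12 – 7 – 8 – 14 — 7 edges.

7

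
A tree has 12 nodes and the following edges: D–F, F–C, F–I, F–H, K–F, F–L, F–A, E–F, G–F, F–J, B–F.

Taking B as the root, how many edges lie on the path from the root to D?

2

Climbing from D to the root: D → F → B. That's 2 steps.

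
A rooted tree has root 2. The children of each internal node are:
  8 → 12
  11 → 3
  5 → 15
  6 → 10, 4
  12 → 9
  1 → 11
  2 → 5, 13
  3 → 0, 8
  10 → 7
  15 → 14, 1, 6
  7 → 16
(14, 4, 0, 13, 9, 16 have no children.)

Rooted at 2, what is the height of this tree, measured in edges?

9 sits deepest: 2-5-15-1-11-3-8-12-9 — 8 edges from the root.

8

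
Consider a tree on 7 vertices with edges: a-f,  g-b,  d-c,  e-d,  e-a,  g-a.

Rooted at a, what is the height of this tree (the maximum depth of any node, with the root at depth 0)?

3

A deepest node is c, reached by a – e – d – c.
That path has 3 edges, so the height is 3.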